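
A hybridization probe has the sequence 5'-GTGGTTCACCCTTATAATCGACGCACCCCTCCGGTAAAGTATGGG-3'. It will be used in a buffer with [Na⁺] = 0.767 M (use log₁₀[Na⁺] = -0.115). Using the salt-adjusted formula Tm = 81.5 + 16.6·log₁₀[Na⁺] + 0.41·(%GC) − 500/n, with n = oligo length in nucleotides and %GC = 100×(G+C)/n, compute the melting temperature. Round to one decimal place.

90.3°C

Length n = 45. Counting bases: C=13, G=11, A=10, T=11
G+C = 24, so %GC = 24/45 × 100 = 53.333%
Salt term: 16.6 × (-0.115) = -1.909
GC term: 0.41 × 53.333 = 21.867; length term: −500/45 = −11.111
Tm = 81.5 + (-1.909) + 21.867 − 11.111 = 90.347 → 90.3°C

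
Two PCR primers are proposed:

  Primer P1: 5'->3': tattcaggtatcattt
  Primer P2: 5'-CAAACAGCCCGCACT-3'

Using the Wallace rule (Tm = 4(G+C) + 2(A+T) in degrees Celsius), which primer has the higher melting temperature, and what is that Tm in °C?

Primer P1: A+T=12, G+C=4 → Tm = 2(12)+4(4) = 40°C
Primer P2: A+T=6, G+C=9 → Tm = 2(6)+4(9) = 48°C
40°C vs 48°C → primer P2 is higher.

Primer P2, 48°C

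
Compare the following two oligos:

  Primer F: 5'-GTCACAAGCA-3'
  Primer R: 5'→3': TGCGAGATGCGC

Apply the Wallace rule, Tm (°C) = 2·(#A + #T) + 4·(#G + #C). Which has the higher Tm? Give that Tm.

Primer F: A+T=5, G+C=5 → Tm = 2(5)+4(5) = 30°C
Primer R: A+T=4, G+C=8 → Tm = 2(4)+4(8) = 40°C
30°C vs 40°C → primer R is higher.

Primer R, 40°C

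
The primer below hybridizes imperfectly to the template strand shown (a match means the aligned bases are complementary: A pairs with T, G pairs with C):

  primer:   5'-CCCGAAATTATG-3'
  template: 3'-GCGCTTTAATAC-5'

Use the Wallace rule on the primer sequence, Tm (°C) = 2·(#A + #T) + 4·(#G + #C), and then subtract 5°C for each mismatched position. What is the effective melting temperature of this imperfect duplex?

Primer base counts: A=4, T=3, G=2, C=3 → A+T=7, G+C=5
Perfect-match Tm = 2(7) + 4(5) = 14 + 20 = 34°C
Mismatches (positions where the bases are not complementary): 1 (at position 2)
Effective Tm = 34 − 1×5 = 34 − 5 = 29°C

29°C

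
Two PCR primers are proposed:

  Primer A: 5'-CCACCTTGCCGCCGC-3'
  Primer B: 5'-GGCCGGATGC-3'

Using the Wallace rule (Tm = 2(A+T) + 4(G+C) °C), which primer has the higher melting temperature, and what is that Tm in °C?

Primer A: A+T=3, G+C=12 → Tm = 2(3)+4(12) = 54°C
Primer B: A+T=2, G+C=8 → Tm = 2(2)+4(8) = 36°C
54°C vs 36°C → primer A is higher.

Primer A, 54°C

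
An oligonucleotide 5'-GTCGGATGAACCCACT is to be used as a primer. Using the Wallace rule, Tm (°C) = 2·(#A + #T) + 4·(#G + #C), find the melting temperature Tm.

Base counts: C=5, A=4, G=4, T=3
AT pairs contribute 7, GC pairs contribute 9.
Tm = 2×7 + 4×9 = 50°C

50°C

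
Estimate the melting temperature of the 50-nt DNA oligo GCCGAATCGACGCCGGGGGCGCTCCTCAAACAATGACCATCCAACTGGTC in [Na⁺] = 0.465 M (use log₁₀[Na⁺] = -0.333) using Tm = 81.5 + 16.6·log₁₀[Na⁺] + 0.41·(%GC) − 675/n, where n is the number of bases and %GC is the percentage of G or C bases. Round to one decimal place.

87.9°C

Length n = 50. Base counts: C=18, A=12, T=7, G=13
G+C = 31, so %GC = 31/50 × 100 = 62%
Salt term: 16.6 × (-0.333) = -5.528
GC term: 0.41 × 62 = 25.42; length term: −675/50 = −13.5
Tm = 81.5 + (-5.528) + 25.42 − 13.5 = 87.892 → 87.9°C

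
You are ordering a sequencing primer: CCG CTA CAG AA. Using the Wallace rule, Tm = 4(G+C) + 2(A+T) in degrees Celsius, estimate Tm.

34°C

Counting bases: T=1, G=2, C=4, A=4
So N_AT = 5 and N_GC = 6.
Tm = 2×5 + 4×6 = 34°C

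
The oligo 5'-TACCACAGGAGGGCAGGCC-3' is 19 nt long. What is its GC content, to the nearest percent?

A=5, C=6, T=1, G=7
G+C = 7 + 6 = 13 out of 19 bases
%GC = 13/19 × 100 = 68.42% ≈ 68%

68%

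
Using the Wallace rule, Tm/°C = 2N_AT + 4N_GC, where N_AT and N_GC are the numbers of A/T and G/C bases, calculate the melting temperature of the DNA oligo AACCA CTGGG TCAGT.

C=4, G=4, T=3, A=4
AT pairs contribute 7, GC pairs contribute 8.
Tm = 4·8 + 2·7 = 32 + 14 = 46°C

46°C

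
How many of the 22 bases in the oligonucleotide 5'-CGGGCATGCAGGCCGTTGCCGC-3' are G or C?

17

A=2, G=9, C=8, T=3
G+C = 9 + 8 = 17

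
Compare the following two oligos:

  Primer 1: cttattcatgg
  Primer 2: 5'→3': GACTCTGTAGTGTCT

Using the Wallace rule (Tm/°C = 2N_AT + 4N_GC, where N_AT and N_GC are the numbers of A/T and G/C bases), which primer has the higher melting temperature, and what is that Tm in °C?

Primer 2, 44°C

Primer 1: A+T=7, G+C=4 → Tm = 2(7)+4(4) = 30°C
Primer 2: A+T=8, G+C=7 → Tm = 2(8)+4(7) = 44°C
30°C vs 44°C → primer 2 is higher.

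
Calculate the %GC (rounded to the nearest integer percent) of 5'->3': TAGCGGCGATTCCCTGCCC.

68%

Counting bases: G=5, C=8, T=4, A=2
G+C = 5 + 8 = 13 out of 19 bases
%GC = 13/19 × 100 = 68.42% ≈ 68%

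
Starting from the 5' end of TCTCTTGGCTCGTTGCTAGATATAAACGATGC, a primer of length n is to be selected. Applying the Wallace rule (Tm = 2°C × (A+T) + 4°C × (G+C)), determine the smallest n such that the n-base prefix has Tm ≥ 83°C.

n = 30

First 29 bases: TCTCTTGGCTCGTTGCTAGATATAAACGA → Tm = 82°C (< 83°C)
First 30 bases: TCTCTTGGCTCGTTGCTAGATATAAACGAT → Tm = 84°C (≥ 83°C)
Since every base adds ≥2°C, Tm only increases with n, so the threshold is first crossed at n = 30.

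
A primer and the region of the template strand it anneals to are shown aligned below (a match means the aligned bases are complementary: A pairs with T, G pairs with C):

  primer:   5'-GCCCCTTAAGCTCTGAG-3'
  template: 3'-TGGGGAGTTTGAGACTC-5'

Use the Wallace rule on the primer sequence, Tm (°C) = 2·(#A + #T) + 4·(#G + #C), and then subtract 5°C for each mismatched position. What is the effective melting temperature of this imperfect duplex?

Primer base counts: A=3, T=4, G=4, C=6 → A+T=7, G+C=10
Perfect-match Tm = 2(7) + 4(10) = 14 + 40 = 54°C
Mismatches (positions where the bases are not complementary): 3 (at positions 1, 7, 10)
Effective Tm = 54 − 3×5 = 54 − 15 = 39°C

39°C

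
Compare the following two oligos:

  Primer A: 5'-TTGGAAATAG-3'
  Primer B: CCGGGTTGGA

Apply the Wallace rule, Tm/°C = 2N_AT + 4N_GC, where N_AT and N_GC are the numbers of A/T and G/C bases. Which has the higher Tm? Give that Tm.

Primer B, 34°C

Primer A: A+T=7, G+C=3 → Tm = 2(7)+4(3) = 26°C
Primer B: A+T=3, G+C=7 → Tm = 2(3)+4(7) = 34°C
26°C vs 34°C → primer B is higher.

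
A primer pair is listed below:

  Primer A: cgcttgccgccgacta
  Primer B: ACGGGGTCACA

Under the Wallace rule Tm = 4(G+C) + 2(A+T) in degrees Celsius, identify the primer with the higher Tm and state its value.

Primer A: A+T=5, G+C=11 → Tm = 2(5)+4(11) = 54°C
Primer B: A+T=4, G+C=7 → Tm = 2(4)+4(7) = 36°C
54°C vs 36°C → primer A is higher.

Primer A, 54°C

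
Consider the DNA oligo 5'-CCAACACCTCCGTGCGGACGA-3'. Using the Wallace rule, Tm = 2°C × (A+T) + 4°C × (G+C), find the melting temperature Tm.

A=5, C=9, G=5, T=2
So N_AT = 7 and N_GC = 14.
Tm = 2×7 + 4×14 = 70°C

70°C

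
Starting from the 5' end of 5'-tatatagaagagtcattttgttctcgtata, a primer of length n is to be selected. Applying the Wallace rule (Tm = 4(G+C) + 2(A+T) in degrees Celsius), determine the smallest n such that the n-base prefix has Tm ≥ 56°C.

n = 23

First 22 bases: TATATAGAAGAGTCATTTTGTT → Tm = 54°C (< 56°C)
First 23 bases: TATATAGAAGAGTCATTTTGTTC → Tm = 58°C (≥ 56°C)
Since every base adds ≥2°C, Tm only increases with n, so the threshold is first crossed at n = 23.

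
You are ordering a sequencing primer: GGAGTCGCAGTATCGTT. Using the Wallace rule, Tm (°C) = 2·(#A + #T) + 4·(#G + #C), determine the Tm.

Counting bases: G=6, C=3, T=5, A=3
So N_AT = 8 and N_GC = 9.
Tm = 2(8) + 4(9) = 16 + 36 = 52°C

52°C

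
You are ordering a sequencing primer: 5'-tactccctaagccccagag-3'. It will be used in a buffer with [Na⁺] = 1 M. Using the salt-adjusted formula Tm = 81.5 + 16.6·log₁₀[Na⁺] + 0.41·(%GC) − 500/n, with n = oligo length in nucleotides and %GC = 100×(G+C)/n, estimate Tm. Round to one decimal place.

Length n = 19. A=5, G=3, T=3, C=8
G+C = 11, so %GC = 11/19 × 100 = 57.895%
Salt term: 16.6 × (0) = 0
GC term: 0.41 × 57.895 = 23.737; length term: −500/19 = −26.316
Tm = 81.5 + (0) + 23.737 − 26.316 = 78.921 → 78.9°C

78.9°C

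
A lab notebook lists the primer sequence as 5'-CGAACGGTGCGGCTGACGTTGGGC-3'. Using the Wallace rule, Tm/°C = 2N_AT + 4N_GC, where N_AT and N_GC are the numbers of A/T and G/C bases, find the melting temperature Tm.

C=6, A=3, G=11, T=4
So N_AT = 7 and N_GC = 17.
Tm = 2×7 + 4×17 = 82°C

82°C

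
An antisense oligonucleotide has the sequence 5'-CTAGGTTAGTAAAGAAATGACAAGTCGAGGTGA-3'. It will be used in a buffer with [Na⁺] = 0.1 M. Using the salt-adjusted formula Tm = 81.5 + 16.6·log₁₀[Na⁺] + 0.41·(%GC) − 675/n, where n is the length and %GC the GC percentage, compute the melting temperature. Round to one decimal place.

60.6°C

Length n = 33. Base counts: A=13, C=3, G=10, T=7
G+C = 13, so %GC = 13/33 × 100 = 39.394%
Salt term: 16.6 × (-1) = -16.6
GC term: 0.41 × 39.394 = 16.152; length term: −675/33 = −20.455
Tm = 81.5 + (-16.6) + 16.152 − 20.455 = 60.597 → 60.6°C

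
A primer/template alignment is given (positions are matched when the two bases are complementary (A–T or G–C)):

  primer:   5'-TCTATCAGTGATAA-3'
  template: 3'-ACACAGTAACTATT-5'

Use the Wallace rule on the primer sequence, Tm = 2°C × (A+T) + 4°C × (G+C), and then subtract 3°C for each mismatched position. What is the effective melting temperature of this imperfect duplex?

27°C

Primer base counts: A=5, T=5, G=2, C=2 → A+T=10, G+C=4
Perfect-match Tm = 2(10) + 4(4) = 20 + 16 = 36°C
Mismatches (positions where the bases are not complementary): 3 (at positions 2, 4, 8)
Effective Tm = 36 − 3×3 = 36 − 9 = 27°C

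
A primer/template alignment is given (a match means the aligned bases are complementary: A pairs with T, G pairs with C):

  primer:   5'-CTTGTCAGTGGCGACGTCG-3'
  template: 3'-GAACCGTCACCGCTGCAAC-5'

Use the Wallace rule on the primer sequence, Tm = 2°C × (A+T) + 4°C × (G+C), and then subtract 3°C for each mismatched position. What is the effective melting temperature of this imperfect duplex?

56°C

Primer base counts: A=2, T=5, G=7, C=5 → A+T=7, G+C=12
Perfect-match Tm = 2(7) + 4(12) = 14 + 48 = 62°C
Mismatches (positions where the bases are not complementary): 2 (at positions 5, 18)
Effective Tm = 62 − 2×3 = 62 − 6 = 56°C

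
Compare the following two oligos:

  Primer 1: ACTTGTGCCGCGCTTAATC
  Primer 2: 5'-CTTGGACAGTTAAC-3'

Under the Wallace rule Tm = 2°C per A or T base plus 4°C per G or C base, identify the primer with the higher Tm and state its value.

Primer 1: A+T=9, G+C=10 → Tm = 2(9)+4(10) = 58°C
Primer 2: A+T=8, G+C=6 → Tm = 2(8)+4(6) = 40°C
58°C vs 40°C → primer 1 is higher.

Primer 1, 58°C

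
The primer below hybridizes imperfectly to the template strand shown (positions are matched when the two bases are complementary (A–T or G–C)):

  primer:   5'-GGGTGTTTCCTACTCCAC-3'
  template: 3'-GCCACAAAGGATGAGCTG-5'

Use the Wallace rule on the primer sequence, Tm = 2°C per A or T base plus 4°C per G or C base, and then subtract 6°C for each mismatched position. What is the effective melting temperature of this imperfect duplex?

Primer base counts: A=2, T=6, G=4, C=6 → A+T=8, G+C=10
Perfect-match Tm = 2(8) + 4(10) = 16 + 40 = 56°C
Mismatches (positions where the bases are not complementary): 2 (at positions 1, 16)
Effective Tm = 56 − 2×6 = 56 − 12 = 44°C

44°C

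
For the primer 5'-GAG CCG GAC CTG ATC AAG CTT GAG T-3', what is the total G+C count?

14

Scanning the sequence gives G=8, A=6, C=6, T=5.
Total G or C: 8 + 6 = 14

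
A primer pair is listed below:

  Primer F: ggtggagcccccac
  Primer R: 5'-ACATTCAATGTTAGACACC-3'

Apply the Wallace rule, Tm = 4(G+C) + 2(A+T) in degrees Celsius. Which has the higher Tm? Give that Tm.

Primer F: A+T=3, G+C=11 → Tm = 2(3)+4(11) = 50°C
Primer R: A+T=12, G+C=7 → Tm = 2(12)+4(7) = 52°C
50°C vs 52°C → primer R is higher.

Primer R, 52°C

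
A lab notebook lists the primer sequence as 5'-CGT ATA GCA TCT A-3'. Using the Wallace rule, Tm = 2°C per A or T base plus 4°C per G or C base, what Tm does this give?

36°C

Base counts: G=2, C=3, T=4, A=4
So N_AT = 8 and N_GC = 5.
Tm = 2(8) + 4(5) = 16 + 20 = 36°C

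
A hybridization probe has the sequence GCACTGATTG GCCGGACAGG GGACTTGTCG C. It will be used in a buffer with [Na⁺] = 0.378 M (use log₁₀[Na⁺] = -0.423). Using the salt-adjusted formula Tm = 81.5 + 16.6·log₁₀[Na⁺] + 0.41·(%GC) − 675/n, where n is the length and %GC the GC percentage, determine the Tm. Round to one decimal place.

79.2°C

Length n = 31. Base counts: G=12, A=5, T=6, C=8
G+C = 20, so %GC = 20/31 × 100 = 64.516%
Salt term: 16.6 × (-0.423) = -7.022
GC term: 0.41 × 64.516 = 26.452; length term: −675/31 = −21.774
Tm = 81.5 + (-7.022) + 26.452 − 21.774 = 79.156 → 79.2°C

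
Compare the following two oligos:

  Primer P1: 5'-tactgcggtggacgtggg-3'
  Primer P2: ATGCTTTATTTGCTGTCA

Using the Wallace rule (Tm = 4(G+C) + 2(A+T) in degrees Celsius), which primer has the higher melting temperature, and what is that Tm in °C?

Primer P1: A+T=6, G+C=12 → Tm = 2(6)+4(12) = 60°C
Primer P2: A+T=12, G+C=6 → Tm = 2(12)+4(6) = 48°C
60°C vs 48°C → primer P1 is higher.

Primer P1, 60°C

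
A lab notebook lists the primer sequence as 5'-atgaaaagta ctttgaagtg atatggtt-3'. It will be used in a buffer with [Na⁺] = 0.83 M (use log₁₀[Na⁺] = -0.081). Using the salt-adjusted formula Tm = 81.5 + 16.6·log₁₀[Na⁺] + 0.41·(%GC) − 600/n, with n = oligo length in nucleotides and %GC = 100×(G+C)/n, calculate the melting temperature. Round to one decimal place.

70.4°C

Length n = 28. Counting bases: C=1, G=7, A=10, T=10
G+C = 8, so %GC = 8/28 × 100 = 28.571%
Salt term: 16.6 × (-0.081) = -1.345
GC term: 0.41 × 28.571 = 11.714; length term: −600/28 = −21.429
Tm = 81.5 + (-1.345) + 11.714 − 21.429 = 70.44 → 70.4°C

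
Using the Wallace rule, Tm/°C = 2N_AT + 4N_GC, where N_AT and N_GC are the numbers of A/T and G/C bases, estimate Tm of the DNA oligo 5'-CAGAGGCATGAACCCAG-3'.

54°C

Base counts: A=6, T=1, C=5, G=5
AT pairs contribute 7, GC pairs contribute 10.
Tm = 2(7) + 4(10) = 14 + 40 = 54°C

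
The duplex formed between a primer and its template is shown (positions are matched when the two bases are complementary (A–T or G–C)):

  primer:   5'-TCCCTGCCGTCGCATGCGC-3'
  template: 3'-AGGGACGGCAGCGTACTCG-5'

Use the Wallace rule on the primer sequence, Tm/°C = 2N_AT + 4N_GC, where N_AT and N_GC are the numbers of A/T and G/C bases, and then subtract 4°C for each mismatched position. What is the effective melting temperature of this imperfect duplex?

62°C

Primer base counts: A=1, T=4, G=5, C=9 → A+T=5, G+C=14
Perfect-match Tm = 2(5) + 4(14) = 10 + 56 = 66°C
Mismatches (positions where the bases are not complementary): 1 (at position 17)
Effective Tm = 66 − 1×4 = 66 − 4 = 62°C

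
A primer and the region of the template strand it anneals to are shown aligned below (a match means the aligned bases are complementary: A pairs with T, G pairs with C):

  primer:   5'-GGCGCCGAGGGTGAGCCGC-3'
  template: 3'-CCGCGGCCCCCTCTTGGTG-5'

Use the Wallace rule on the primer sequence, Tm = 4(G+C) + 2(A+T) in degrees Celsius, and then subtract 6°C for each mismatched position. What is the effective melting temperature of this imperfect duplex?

Primer base counts: A=2, T=1, G=10, C=6 → A+T=3, G+C=16
Perfect-match Tm = 2(3) + 4(16) = 6 + 64 = 70°C
Mismatches (positions where the bases are not complementary): 4 (at positions 8, 12, 15, 18)
Effective Tm = 70 − 4×6 = 70 − 24 = 46°C

46°C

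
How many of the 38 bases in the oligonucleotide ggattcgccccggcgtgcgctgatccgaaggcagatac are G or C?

Base counts: A=7, T=6, G=13, C=12
G+C = 13 + 12 = 25

25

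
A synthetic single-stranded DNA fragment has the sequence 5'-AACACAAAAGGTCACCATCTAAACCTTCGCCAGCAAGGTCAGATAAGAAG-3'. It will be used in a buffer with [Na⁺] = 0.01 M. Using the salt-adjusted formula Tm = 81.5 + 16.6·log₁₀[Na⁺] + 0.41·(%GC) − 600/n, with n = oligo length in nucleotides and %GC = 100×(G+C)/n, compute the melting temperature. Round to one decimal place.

Length n = 50. Scanning the sequence gives C=13, T=7, G=9, A=21.
G+C = 22, so %GC = 22/50 × 100 = 44%
Salt term: 16.6 × (-2) = -33.2
GC term: 0.41 × 44 = 18.04; length term: −600/50 = −12
Tm = 81.5 + (-33.2) + 18.04 − 12 = 54.34 → 54.3°C

54.3°C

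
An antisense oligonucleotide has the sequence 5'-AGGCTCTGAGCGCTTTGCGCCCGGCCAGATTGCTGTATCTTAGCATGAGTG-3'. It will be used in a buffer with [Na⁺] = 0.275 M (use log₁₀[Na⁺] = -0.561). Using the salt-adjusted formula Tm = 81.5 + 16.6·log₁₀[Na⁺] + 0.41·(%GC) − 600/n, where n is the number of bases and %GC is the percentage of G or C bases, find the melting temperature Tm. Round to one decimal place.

83.7°C

Length n = 51. Counting bases: T=14, A=8, G=16, C=13
G+C = 29, so %GC = 29/51 × 100 = 56.863%
Salt term: 16.6 × (-0.561) = -9.313
GC term: 0.41 × 56.863 = 23.314; length term: −600/51 = −11.765
Tm = 81.5 + (-9.313) + 23.314 − 11.765 = 83.736 → 83.7°C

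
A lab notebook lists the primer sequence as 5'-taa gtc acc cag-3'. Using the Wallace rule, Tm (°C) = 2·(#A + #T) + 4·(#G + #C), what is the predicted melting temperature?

Base counts: A=4, C=4, G=2, T=2
A+T = 6, G+C = 6
Tm = 2(6) + 4(6) = 12 + 24 = 36°C

36°C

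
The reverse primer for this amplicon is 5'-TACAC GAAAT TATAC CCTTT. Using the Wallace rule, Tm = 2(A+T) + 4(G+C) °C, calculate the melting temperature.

52°C

G=1, A=7, T=7, C=5
So N_AT = 14 and N_GC = 6.
Tm = 2(14) + 4(6) = 28 + 24 = 52°C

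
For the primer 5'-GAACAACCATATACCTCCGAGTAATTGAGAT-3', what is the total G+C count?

Base counts: T=7, G=5, C=7, A=12
G+C = 5 + 7 = 12

12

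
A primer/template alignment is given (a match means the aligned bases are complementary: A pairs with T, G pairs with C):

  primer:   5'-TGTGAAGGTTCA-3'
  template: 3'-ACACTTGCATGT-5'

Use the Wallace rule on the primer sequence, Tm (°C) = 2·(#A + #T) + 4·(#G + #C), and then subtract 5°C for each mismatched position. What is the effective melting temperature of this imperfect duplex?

Primer base counts: A=3, T=4, G=4, C=1 → A+T=7, G+C=5
Perfect-match Tm = 2(7) + 4(5) = 14 + 20 = 34°C
Mismatches (positions where the bases are not complementary): 2 (at positions 7, 10)
Effective Tm = 34 − 2×5 = 34 − 10 = 24°C

24°C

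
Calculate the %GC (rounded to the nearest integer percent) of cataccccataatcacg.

Counting bases: A=6, T=3, G=1, C=7
G+C = 1 + 7 = 8 out of 17 bases
%GC = 8/17 × 100 = 47.06% ≈ 47%

47%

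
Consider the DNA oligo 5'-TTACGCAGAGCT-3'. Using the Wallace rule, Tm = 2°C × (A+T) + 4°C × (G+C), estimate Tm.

36°C

C=3, A=3, G=3, T=3
A+T = 6, G+C = 6
Tm = 2×6 + 4×6 = 36°C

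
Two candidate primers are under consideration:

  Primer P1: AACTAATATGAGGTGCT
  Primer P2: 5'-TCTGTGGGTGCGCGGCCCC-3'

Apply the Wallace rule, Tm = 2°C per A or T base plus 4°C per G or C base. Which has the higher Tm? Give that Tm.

Primer P1: A+T=11, G+C=6 → Tm = 2(11)+4(6) = 46°C
Primer P2: A+T=4, G+C=15 → Tm = 2(4)+4(15) = 68°C
46°C vs 68°C → primer P2 is higher.

Primer P2, 68°C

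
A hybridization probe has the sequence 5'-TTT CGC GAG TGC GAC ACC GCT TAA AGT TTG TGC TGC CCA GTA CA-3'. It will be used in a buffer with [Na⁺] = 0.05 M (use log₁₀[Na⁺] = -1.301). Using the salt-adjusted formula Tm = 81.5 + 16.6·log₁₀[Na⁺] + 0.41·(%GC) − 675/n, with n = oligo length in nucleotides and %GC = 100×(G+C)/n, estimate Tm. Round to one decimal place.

Length n = 44. G=11, C=12, A=9, T=12
G+C = 23, so %GC = 23/44 × 100 = 52.273%
Salt term: 16.6 × (-1.301) = -21.597
GC term: 0.41 × 52.273 = 21.432; length term: −675/44 = −15.341
Tm = 81.5 + (-21.597) + 21.432 − 15.341 = 65.994 → 66.0°C

66.0°C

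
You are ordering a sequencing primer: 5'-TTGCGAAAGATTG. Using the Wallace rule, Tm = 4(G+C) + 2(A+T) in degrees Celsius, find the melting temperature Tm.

G=4, T=4, C=1, A=4
AT pairs contribute 8, GC pairs contribute 5.
Tm = 4·5 + 2·8 = 20 + 16 = 36°C

36°C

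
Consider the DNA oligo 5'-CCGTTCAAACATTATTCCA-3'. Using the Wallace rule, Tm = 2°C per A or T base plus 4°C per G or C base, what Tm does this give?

52°C

Base counts: A=6, T=6, G=1, C=6
So N_AT = 12 and N_GC = 7.
Tm = 2(12) + 4(7) = 24 + 28 = 52°C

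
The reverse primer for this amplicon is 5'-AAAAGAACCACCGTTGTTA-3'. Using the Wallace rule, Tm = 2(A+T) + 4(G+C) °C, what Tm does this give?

52°C

Counting bases: A=8, G=3, C=4, T=4
AT pairs contribute 12, GC pairs contribute 7.
Tm = 4·7 + 2·12 = 28 + 24 = 52°C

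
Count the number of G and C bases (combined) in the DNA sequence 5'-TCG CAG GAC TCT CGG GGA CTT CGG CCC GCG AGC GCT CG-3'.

Counting bases: A=4, G=14, C=14, T=6
Total G or C: 14 + 14 = 28

28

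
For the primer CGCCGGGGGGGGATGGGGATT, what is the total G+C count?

C=3, A=2, T=3, G=13
G+C = 13 + 3 = 16

16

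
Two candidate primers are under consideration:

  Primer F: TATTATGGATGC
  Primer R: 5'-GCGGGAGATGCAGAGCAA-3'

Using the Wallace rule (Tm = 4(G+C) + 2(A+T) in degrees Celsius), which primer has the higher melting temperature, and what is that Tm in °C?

Primer R, 58°C

Primer F: A+T=8, G+C=4 → Tm = 2(8)+4(4) = 32°C
Primer R: A+T=7, G+C=11 → Tm = 2(7)+4(11) = 58°C
32°C vs 58°C → primer R is higher.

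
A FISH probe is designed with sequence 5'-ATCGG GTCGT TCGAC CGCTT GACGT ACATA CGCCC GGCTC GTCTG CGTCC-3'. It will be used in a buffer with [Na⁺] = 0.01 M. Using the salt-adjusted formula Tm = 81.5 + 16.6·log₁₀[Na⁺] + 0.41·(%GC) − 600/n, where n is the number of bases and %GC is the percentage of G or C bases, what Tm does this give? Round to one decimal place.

62.5°C

Length n = 50. Counting bases: C=18, G=14, A=6, T=12
G+C = 32, so %GC = 32/50 × 100 = 64%
Salt term: 16.6 × (-2) = -33.2
GC term: 0.41 × 64 = 26.24; length term: −600/50 = −12
Tm = 81.5 + (-33.2) + 26.24 − 12 = 62.54 → 62.5°C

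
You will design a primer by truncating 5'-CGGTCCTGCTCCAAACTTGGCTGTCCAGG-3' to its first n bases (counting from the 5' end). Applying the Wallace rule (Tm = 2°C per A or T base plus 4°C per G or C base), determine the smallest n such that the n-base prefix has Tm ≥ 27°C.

n = 8

First 7 bases: CGGTCCT → Tm = 24°C (< 27°C)
First 8 bases: CGGTCCTG → Tm = 28°C (≥ 27°C)
Each additional base adds 2°C (A/T) or 4°C (G/C), so Tm is non-decreasing in n; n = 8 is the first length to reach 27°C.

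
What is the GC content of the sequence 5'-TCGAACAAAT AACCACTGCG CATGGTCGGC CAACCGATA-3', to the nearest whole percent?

Counting bases: G=8, C=12, T=6, A=13
G+C = 8 + 12 = 20 out of 39 bases
%GC = 20/39 × 100 = 51.28% ≈ 51%

51%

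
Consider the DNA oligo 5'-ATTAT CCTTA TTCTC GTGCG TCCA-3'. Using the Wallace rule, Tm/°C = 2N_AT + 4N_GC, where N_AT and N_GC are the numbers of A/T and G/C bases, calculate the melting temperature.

68°C

A=4, T=10, C=7, G=3
So N_AT = 14 and N_GC = 10.
Tm = 4·10 + 2·14 = 40 + 28 = 68°C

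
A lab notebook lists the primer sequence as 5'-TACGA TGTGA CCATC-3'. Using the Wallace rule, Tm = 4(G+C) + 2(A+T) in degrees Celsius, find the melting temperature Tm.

Counting bases: T=4, C=4, G=3, A=4
AT pairs contribute 8, GC pairs contribute 7.
Tm = 4·7 + 2·8 = 28 + 16 = 44°C

44°C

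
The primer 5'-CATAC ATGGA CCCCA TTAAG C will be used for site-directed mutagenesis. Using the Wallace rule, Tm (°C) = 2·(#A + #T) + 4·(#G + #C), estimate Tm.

C=7, G=3, A=7, T=4
So N_AT = 11 and N_GC = 10.
Tm = 2(11) + 4(10) = 22 + 40 = 62°C

62°C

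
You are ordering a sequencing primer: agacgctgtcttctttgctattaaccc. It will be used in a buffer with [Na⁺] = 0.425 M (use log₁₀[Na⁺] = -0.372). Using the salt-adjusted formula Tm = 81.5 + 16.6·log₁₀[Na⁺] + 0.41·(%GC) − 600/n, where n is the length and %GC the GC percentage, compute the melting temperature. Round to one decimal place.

71.3°C

Length n = 27. Base counts: A=5, T=10, G=4, C=8
G+C = 12, so %GC = 12/27 × 100 = 44.444%
Salt term: 16.6 × (-0.372) = -6.175
GC term: 0.41 × 44.444 = 18.222; length term: −600/27 = −22.222
Tm = 81.5 + (-6.175) + 18.222 − 22.222 = 71.325 → 71.3°C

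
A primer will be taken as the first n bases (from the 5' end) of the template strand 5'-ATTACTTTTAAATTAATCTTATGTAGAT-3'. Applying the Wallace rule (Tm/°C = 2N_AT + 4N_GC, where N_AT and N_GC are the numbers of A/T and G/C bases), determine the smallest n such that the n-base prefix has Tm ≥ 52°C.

First 22 bases: ATTACTTTTAAATTAATCTTAT → Tm = 48°C (< 52°C)
First 23 bases: ATTACTTTTAAATTAATCTTATG → Tm = 52°C (≥ 52°C)
Each additional base adds 2°C (A/T) or 4°C (G/C), so Tm is non-decreasing in n; n = 23 is the first length to reach 52°C.

n = 23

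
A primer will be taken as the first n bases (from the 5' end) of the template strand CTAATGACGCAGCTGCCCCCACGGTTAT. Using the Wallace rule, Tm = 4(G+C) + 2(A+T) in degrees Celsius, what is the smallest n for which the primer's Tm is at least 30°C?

First 9 bases: CTAATGACG → Tm = 26°C (< 30°C)
First 10 bases: CTAATGACGC → Tm = 30°C (≥ 30°C)
Each additional base adds 2°C (A/T) or 4°C (G/C), so Tm is non-decreasing in n; n = 10 is the first length to reach 30°C.

n = 10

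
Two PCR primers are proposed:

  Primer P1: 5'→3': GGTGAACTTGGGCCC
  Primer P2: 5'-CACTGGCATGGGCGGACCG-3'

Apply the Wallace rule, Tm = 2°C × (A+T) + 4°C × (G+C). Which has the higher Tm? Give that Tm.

Primer P2, 66°C

Primer P1: A+T=5, G+C=10 → Tm = 2(5)+4(10) = 50°C
Primer P2: A+T=5, G+C=14 → Tm = 2(5)+4(14) = 66°C
50°C vs 66°C → primer P2 is higher.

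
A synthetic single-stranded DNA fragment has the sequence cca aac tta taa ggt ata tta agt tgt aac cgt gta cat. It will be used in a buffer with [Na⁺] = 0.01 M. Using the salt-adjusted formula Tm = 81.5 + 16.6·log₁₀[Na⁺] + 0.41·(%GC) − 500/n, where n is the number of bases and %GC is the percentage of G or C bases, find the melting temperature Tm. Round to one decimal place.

48.1°C

Length n = 39. Scanning the sequence gives A=14, T=13, G=6, C=6.
G+C = 12, so %GC = 12/39 × 100 = 30.769%
Salt term: 16.6 × (-2) = -33.2
GC term: 0.41 × 30.769 = 12.615; length term: −500/39 = −12.821
Tm = 81.5 + (-33.2) + 12.615 − 12.821 = 48.094 → 48.1°C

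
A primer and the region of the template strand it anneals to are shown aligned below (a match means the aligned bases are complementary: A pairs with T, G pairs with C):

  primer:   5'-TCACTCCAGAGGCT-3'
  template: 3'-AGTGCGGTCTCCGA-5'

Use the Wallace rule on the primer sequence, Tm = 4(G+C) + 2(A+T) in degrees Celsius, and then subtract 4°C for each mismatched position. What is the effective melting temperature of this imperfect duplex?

Primer base counts: A=3, T=3, G=3, C=5 → A+T=6, G+C=8
Perfect-match Tm = 2(6) + 4(8) = 12 + 32 = 44°C
Mismatches (positions where the bases are not complementary): 1 (at position 5)
Effective Tm = 44 − 1×4 = 44 − 4 = 40°C

40°C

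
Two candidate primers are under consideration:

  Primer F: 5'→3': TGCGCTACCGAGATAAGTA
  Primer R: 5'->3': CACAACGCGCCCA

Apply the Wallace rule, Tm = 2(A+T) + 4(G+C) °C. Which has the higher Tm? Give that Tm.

Primer F, 56°C

Primer F: A+T=10, G+C=9 → Tm = 2(10)+4(9) = 56°C
Primer R: A+T=4, G+C=9 → Tm = 2(4)+4(9) = 44°C
56°C vs 44°C → primer F is higher.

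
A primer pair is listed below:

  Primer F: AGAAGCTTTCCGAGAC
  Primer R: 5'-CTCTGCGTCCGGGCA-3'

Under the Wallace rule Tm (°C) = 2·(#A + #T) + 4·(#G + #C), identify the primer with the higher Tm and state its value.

Primer R, 52°C

Primer F: A+T=8, G+C=8 → Tm = 2(8)+4(8) = 48°C
Primer R: A+T=4, G+C=11 → Tm = 2(4)+4(11) = 52°C
48°C vs 52°C → primer R is higher.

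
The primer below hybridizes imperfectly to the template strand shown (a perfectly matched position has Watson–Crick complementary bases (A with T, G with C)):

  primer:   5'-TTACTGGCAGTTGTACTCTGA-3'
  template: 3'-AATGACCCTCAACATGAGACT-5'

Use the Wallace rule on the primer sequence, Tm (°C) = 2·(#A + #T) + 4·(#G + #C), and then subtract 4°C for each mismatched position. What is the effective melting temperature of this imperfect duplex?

56°C

Primer base counts: A=4, T=8, G=5, C=4 → A+T=12, G+C=9
Perfect-match Tm = 2(12) + 4(9) = 24 + 36 = 60°C
Mismatches (positions where the bases are not complementary): 1 (at position 8)
Effective Tm = 60 − 1×4 = 60 − 4 = 56°C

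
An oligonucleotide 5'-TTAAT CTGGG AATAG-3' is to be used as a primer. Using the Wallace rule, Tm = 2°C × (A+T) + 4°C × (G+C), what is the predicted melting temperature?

Counting bases: A=5, C=1, G=4, T=5
AT pairs contribute 10, GC pairs contribute 5.
Tm = 2×10 + 4×5 = 40°C

40°C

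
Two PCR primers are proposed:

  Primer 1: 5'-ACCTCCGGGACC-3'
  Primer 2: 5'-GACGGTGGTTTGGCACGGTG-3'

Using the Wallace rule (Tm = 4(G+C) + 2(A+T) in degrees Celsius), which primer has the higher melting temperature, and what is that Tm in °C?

Primer 2, 66°C

Primer 1: A+T=3, G+C=9 → Tm = 2(3)+4(9) = 42°C
Primer 2: A+T=7, G+C=13 → Tm = 2(7)+4(13) = 66°C
42°C vs 66°C → primer 2 is higher.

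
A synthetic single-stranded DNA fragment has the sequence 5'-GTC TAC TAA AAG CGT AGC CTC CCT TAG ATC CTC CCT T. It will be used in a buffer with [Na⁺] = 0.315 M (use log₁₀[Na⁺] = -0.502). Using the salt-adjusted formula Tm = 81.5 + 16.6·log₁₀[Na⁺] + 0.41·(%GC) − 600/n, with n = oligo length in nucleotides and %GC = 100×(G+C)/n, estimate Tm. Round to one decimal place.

76.9°C

Length n = 37. G=5, C=13, T=11, A=8
G+C = 18, so %GC = 18/37 × 100 = 48.649%
Salt term: 16.6 × (-0.502) = -8.333
GC term: 0.41 × 48.649 = 19.946; length term: −600/37 = −16.216
Tm = 81.5 + (-8.333) + 19.946 − 16.216 = 76.897 → 76.9°C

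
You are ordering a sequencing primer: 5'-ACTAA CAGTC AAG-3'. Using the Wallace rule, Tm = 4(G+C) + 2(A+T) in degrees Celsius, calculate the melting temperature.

36°C

Scanning the sequence gives T=2, G=2, A=6, C=3.
AT pairs contribute 8, GC pairs contribute 5.
Tm = 2(8) + 4(5) = 16 + 20 = 36°C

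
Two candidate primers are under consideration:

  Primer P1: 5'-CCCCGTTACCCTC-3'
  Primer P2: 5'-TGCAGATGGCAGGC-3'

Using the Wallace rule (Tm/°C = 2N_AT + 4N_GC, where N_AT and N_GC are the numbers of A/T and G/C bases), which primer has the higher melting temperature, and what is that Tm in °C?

Primer P1: A+T=4, G+C=9 → Tm = 2(4)+4(9) = 44°C
Primer P2: A+T=5, G+C=9 → Tm = 2(5)+4(9) = 46°C
44°C vs 46°C → primer P2 is higher.

Primer P2, 46°C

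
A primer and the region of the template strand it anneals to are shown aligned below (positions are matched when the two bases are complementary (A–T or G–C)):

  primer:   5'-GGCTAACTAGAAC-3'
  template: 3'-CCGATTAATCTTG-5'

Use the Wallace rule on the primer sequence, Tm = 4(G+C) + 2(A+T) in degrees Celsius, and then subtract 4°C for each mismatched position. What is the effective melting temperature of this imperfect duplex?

34°C

Primer base counts: A=5, T=2, G=3, C=3 → A+T=7, G+C=6
Perfect-match Tm = 2(7) + 4(6) = 14 + 24 = 38°C
Mismatches (positions where the bases are not complementary): 1 (at position 7)
Effective Tm = 38 − 1×4 = 38 − 4 = 34°C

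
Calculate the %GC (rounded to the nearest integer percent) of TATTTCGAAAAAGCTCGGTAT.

33%

Scanning the sequence gives G=4, A=7, T=7, C=3.
G+C = 4 + 3 = 7 out of 21 bases
%GC = 7/21 × 100 = 33.33% ≈ 33%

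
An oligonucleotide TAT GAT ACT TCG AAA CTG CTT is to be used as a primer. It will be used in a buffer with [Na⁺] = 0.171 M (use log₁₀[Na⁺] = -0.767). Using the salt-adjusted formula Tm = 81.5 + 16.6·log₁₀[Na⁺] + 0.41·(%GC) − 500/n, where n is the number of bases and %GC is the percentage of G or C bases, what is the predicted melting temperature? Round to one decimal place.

Length n = 21. Base counts: G=3, T=8, C=4, A=6
G+C = 7, so %GC = 7/21 × 100 = 33.333%
Salt term: 16.6 × (-0.767) = -12.732
GC term: 0.41 × 33.333 = 13.667; length term: −500/21 = −23.81
Tm = 81.5 + (-12.732) + 13.667 − 23.81 = 58.625 → 58.6°C

58.6°C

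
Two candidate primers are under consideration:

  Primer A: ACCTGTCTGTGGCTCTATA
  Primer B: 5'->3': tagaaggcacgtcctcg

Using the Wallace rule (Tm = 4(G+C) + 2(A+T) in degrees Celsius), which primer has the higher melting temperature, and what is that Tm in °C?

Primer A, 56°C

Primer A: A+T=10, G+C=9 → Tm = 2(10)+4(9) = 56°C
Primer B: A+T=7, G+C=10 → Tm = 2(7)+4(10) = 54°C
56°C vs 54°C → primer A is higher.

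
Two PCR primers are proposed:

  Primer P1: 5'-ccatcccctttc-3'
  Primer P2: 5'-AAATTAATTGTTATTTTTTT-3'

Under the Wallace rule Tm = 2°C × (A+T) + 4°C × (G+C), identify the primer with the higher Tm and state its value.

Primer P2, 42°C

Primer P1: A+T=5, G+C=7 → Tm = 2(5)+4(7) = 38°C
Primer P2: A+T=19, G+C=1 → Tm = 2(19)+4(1) = 42°C
38°C vs 42°C → primer P2 is higher.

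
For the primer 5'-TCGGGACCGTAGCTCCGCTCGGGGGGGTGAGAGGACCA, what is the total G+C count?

27

Counting bases: C=10, G=17, A=6, T=5
Total G or C: 17 + 10 = 27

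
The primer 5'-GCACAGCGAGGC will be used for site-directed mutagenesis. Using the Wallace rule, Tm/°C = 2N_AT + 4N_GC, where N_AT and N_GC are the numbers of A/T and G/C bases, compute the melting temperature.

42°C

Scanning the sequence gives A=3, G=5, T=0, C=4.
AT pairs contribute 3, GC pairs contribute 9.
Tm = 4·9 + 2·3 = 36 + 6 = 42°C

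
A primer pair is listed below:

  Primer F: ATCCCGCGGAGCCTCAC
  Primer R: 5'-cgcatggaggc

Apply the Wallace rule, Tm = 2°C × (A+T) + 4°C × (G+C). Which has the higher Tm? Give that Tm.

Primer F: A+T=5, G+C=12 → Tm = 2(5)+4(12) = 58°C
Primer R: A+T=3, G+C=8 → Tm = 2(3)+4(8) = 38°C
58°C vs 38°C → primer F is higher.

Primer F, 58°C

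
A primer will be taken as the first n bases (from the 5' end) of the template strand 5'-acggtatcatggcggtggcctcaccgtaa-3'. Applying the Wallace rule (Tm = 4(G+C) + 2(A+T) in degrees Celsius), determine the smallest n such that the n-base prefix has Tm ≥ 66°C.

n = 20

First 19 bases: ACGGTATCATGGCGGTGGC → Tm = 62°C (< 66°C)
First 20 bases: ACGGTATCATGGCGGTGGCC → Tm = 66°C (≥ 66°C)
Since every base adds ≥2°C, Tm only increases with n, so the threshold is first crossed at n = 20.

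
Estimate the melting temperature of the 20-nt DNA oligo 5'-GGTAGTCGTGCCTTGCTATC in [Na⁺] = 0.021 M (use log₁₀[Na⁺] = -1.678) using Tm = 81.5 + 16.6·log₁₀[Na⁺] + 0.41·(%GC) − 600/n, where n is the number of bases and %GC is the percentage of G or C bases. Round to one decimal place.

46.2°C

Length n = 20. G=6, T=7, C=5, A=2
G+C = 11, so %GC = 11/20 × 100 = 55%
Salt term: 16.6 × (-1.678) = -27.855
GC term: 0.41 × 55 = 22.55; length term: −600/20 = −30
Tm = 81.5 + (-27.855) + 22.55 − 30 = 46.195 → 46.2°C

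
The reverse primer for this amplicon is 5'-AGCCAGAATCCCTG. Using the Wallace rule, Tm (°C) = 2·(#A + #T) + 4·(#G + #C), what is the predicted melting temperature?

44°C

Scanning the sequence gives A=4, C=5, T=2, G=3.
A+T = 6, G+C = 8
Tm = 4·8 + 2·6 = 32 + 12 = 44°C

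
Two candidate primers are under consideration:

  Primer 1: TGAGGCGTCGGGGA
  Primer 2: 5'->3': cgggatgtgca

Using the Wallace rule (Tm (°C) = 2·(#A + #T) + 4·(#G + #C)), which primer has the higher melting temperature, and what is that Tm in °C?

Primer 1: A+T=4, G+C=10 → Tm = 2(4)+4(10) = 48°C
Primer 2: A+T=4, G+C=7 → Tm = 2(4)+4(7) = 36°C
48°C vs 36°C → primer 1 is higher.

Primer 1, 48°C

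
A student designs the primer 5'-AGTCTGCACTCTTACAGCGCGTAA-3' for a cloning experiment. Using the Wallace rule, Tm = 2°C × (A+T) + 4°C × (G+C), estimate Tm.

72°C

Counting bases: A=6, C=7, G=5, T=6
A+T = 12, G+C = 12
Tm = 4·12 + 2·12 = 48 + 24 = 72°C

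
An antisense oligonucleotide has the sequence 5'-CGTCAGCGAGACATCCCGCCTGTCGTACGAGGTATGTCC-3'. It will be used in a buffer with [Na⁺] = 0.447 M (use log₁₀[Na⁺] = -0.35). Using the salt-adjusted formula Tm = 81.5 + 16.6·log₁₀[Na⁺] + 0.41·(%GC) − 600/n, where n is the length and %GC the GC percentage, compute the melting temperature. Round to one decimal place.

85.5°C

Length n = 39. Counting bases: C=13, T=8, G=11, A=7
G+C = 24, so %GC = 24/39 × 100 = 61.538%
Salt term: 16.6 × (-0.35) = -5.81
GC term: 0.41 × 61.538 = 25.231; length term: −600/39 = −15.385
Tm = 81.5 + (-5.81) + 25.231 − 15.385 = 85.536 → 85.5°C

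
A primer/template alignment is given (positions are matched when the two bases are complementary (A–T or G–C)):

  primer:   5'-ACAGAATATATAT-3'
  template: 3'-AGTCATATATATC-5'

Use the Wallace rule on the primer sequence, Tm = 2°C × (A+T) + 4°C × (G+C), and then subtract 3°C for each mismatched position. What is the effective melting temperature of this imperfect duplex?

21°C

Primer base counts: A=7, T=4, G=1, C=1 → A+T=11, G+C=2
Perfect-match Tm = 2(11) + 4(2) = 22 + 8 = 30°C
Mismatches (positions where the bases are not complementary): 3 (at positions 1, 5, 13)
Effective Tm = 30 − 3×3 = 30 − 9 = 21°C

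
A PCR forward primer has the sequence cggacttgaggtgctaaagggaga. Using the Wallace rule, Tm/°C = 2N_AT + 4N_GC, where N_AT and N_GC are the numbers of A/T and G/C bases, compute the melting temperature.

Base counts: T=4, C=3, A=7, G=10
A+T = 11, G+C = 13
Tm = 2(11) + 4(13) = 22 + 52 = 74°C

74°C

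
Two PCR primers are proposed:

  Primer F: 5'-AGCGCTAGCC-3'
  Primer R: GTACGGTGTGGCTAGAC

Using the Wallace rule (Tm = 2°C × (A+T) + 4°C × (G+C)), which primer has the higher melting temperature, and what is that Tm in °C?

Primer F: A+T=3, G+C=7 → Tm = 2(3)+4(7) = 34°C
Primer R: A+T=7, G+C=10 → Tm = 2(7)+4(10) = 54°C
34°C vs 54°C → primer R is higher.

Primer R, 54°C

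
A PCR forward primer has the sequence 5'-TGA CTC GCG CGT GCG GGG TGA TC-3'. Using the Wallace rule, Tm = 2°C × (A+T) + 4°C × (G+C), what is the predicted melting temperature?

Counting bases: A=2, G=10, T=5, C=6
So N_AT = 7 and N_GC = 16.
Tm = 4·16 + 2·7 = 64 + 14 = 78°C

78°C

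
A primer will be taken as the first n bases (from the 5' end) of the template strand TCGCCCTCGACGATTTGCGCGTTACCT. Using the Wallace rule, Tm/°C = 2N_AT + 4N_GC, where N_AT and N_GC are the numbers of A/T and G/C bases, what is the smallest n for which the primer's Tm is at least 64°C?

n = 20

First 19 bases: TCGCCCTCGACGATTTGCG → Tm = 62°C (< 64°C)
First 20 bases: TCGCCCTCGACGATTTGCGC → Tm = 66°C (≥ 64°C)
Since every base adds ≥2°C, Tm only increases with n, so the threshold is first crossed at n = 20.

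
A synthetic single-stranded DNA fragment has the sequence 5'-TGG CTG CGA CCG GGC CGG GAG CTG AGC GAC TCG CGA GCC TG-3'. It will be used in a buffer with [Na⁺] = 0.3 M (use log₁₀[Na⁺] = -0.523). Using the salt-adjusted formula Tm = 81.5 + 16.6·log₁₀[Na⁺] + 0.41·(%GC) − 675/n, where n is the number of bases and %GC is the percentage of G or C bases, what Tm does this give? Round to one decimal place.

87.4°C

Length n = 41. Scanning the sequence gives G=18, A=5, T=5, C=13.
G+C = 31, so %GC = 31/41 × 100 = 75.61%
Salt term: 16.6 × (-0.523) = -8.682
GC term: 0.41 × 75.61 = 31; length term: −675/41 = −16.463
Tm = 81.5 + (-8.682) + 31 − 16.463 = 87.355 → 87.4°C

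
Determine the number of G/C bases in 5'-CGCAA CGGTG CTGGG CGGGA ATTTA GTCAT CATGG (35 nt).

C=7, G=13, T=8, A=7
Total G or C: 13 + 7 = 20

20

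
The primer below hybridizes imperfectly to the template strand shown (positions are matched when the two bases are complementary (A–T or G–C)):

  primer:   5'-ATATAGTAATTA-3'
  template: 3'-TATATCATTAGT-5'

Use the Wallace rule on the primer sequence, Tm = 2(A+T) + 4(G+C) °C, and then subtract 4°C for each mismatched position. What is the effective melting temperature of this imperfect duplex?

22°C

Primer base counts: A=6, T=5, G=1, C=0 → A+T=11, G+C=1
Perfect-match Tm = 2(11) + 4(1) = 22 + 4 = 26°C
Mismatches (positions where the bases are not complementary): 1 (at position 11)
Effective Tm = 26 − 1×4 = 26 − 4 = 22°C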